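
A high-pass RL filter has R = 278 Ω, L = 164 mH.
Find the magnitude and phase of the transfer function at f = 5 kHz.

Step 1 — Angular frequency: ω = 2π·5000 = 3.142e+04 rad/s.
Step 2 — Transfer function: H(jω) = jωL/(R + jωL).
Step 3 — Numerator jωL = j·5152; denominator R + jωL = 278 + j5152.
Step 4 — H = 0.9971 + j0.0538.
Step 5 — Magnitude: |H| = 0.9985 (-0.0 dB); phase: φ = 3.1°.

|H| = 0.9985 (-0.0 dB), φ = 3.1°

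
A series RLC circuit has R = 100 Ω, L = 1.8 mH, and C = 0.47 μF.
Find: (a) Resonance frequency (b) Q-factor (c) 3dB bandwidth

Step 1 — Resonance: ω₀ = 1/√(LC) = 1/√(0.0018·4.7e-07) = 3.438e+04 rad/s.
Step 2 — f₀ = ω₀/(2π) = 5472 Hz.
Step 3 — Series Q: Q = ω₀L/R = 3.438e+04·0.0018/100 = 0.6189.
Step 4 — Bandwidth: Δω = ω₀/Q = 5.556e+04 rad/s; BW = Δω/(2π) = 8842 Hz.

(a) f₀ = 5472 Hz  (b) Q = 0.6189  (c) BW = 8842 Hz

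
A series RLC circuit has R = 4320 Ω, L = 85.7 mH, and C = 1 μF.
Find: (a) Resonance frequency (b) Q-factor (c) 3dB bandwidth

Step 1 — Resonance condition Im(Z)=0 gives ω₀ = 1/√(LC).
Step 2 — ω₀ = 1/√(0.0857·1e-06) = 3416 rad/s.
Step 3 — f₀ = ω₀/(2π) = 543.7 Hz.
Step 4 — Series Q: Q = ω₀L/R = 3416·0.0857/4320 = 0.06777.
Step 5 — 3dB bandwidth: Δω = ω₀/Q = 5.041e+04 rad/s; BW = Δω/(2π) = 8023 Hz.

(a) f₀ = 543.7 Hz  (b) Q = 0.06777  (c) BW = 8023 Hz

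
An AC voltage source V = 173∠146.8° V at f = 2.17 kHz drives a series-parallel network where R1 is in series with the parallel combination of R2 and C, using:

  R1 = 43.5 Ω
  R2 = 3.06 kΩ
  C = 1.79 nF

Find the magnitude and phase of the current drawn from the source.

Step 1 — Angular frequency: ω = 2π·f = 2π·2170 = 1.363e+04 rad/s.
Step 2 — Component impedances:
  R1: Z = R = 43.5 Ω
  R2: Z = R = 3060 Ω
  C: Z = 1/(jωC) = -j/(ω·C) = 0 - j4.097e+04 Ω
Step 3 — Parallel branch: R2 || C = 1/(1/R2 + 1/C) = 3043 - j227.3 Ω.
Step 4 — Series with R1: Z_total = R1 + (R2 || C) = 3087 - j227.3 Ω = 3095∠-4.2° Ω.
Step 5 — Source phasor: V = 173∠146.8° V = -144.8 + j94.73 V.
Step 6 — Ohm's law: I = V / Z_total = (-144.8 + j94.73) / (3087 - j227.3) = -0.0489 + j0.02709 A.
Step 7 — Convert to polar: |I| = 0.0559 A, ∠I = 151.0°.

I = 0.0559∠151.0° A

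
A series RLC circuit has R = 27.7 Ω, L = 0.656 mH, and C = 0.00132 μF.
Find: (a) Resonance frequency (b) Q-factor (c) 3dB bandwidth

Step 1 — Resonance: ω₀ = 1/√(LC) = 1/√(0.000656·1.32e-09) = 1.075e+06 rad/s.
Step 2 — f₀ = ω₀/(2π) = 1.71e+05 Hz.
Step 3 — Series Q: Q = ω₀L/R = 1.075e+06·0.000656/27.7 = 25.45.
Step 4 — Bandwidth: Δω = ω₀/Q = 4.223e+04 rad/s; BW = Δω/(2π) = 6720 Hz.

(a) f₀ = 1.71e+05 Hz  (b) Q = 25.45  (c) BW = 6720 Hz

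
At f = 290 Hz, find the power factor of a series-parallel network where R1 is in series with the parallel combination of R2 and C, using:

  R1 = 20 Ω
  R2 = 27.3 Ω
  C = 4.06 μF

Step 1 — Angular frequency: ω = 2π·f = 2π·290 = 1822 rad/s.
Step 2 — Component impedances:
  R1: Z = R = 20 Ω
  R2: Z = R = 27.3 Ω
  C: Z = 1/(jωC) = -j/(ω·C) = 0 - j135.2 Ω
Step 3 — Parallel branch: R2 || C = 1/(1/R2 + 1/C) = 26.23 - j5.297 Ω.
Step 4 — Series with R1: Z_total = R1 + (R2 || C) = 46.23 - j5.297 Ω = 46.53∠-6.5° Ω.
Step 5 — Power factor: PF = cos(φ) = Re(Z)/|Z| = 46.23/46.533 = 0.9935.
Step 6 — Type: Im(Z) = -5.297 ⇒ leading (phase φ = -6.5°).

PF = 0.9935 (leading, φ = -6.5°)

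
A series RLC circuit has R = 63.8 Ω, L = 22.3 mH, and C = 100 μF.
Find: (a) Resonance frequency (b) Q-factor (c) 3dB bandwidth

Step 1 — Resonance: ω₀ = 1/√(LC) = 1/√(0.0223·0.0001) = 669.6 rad/s.
Step 2 — f₀ = ω₀/(2π) = 106.6 Hz.
Step 3 — Series Q: Q = ω₀L/R = 669.6·0.0223/63.8 = 0.2341.
Step 4 — Bandwidth: Δω = ω₀/Q = 2861 rad/s; BW = Δω/(2π) = 455.3 Hz.

(a) f₀ = 106.6 Hz  (b) Q = 0.2341  (c) BW = 455.3 Hz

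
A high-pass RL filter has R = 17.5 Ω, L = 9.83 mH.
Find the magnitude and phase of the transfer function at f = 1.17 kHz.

Step 1 — Angular frequency: ω = 2π·1170 = 7351 rad/s.
Step 2 — Transfer function: H(jω) = jωL/(R + jωL).
Step 3 — Numerator jωL = j·72.26; denominator R + jωL = 17.5 + j72.26.
Step 4 — H = 0.9446 + j0.2288.
Step 5 — Magnitude: |H| = 0.9719 (-0.2 dB); phase: φ = 13.6°.

|H| = 0.9719 (-0.2 dB), φ = 13.6°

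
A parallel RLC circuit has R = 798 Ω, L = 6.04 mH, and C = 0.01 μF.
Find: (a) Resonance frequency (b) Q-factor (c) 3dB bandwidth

Step 1 — Resonance: ω₀ = 1/√(LC) = 1/√(0.00604·1e-08) = 1.287e+05 rad/s.
Step 2 — f₀ = ω₀/(2π) = 2.048e+04 Hz.
Step 3 — Parallel Q: Q = R/(ω₀L) = 798/(1.287e+05·0.00604) = 1.027.
Step 4 — Bandwidth: Δω = ω₀/Q = 1.253e+05 rad/s; BW = Δω/(2π) = 1.994e+04 Hz.

(a) f₀ = 2.048e+04 Hz  (b) Q = 1.027  (c) BW = 1.994e+04 Hz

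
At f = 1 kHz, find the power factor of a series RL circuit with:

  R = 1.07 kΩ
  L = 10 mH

Step 1 — Angular frequency: ω = 2π·f = 2π·1000 = 6283 rad/s.
Step 2 — Component impedances:
  R: Z = R = 1070 Ω
  L: Z = jωL = j·6283·0.01 = 0 + j62.83 Ω
Step 3 — Series combination: Z_total = R + L = 1070 + j62.83 Ω = 1072∠3.4° Ω.
Step 4 — Power factor: PF = cos(φ) = Re(Z)/|Z| = 1070/1071.8 = 0.9983.
Step 5 — Type: Im(Z) = 62.83 ⇒ lagging (phase φ = 3.4°).

PF = 0.9983 (lagging, φ = 3.4°)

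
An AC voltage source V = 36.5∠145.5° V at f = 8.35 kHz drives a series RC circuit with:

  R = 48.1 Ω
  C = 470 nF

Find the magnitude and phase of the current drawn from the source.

Step 1 — Angular frequency: ω = 2π·f = 2π·8350 = 5.246e+04 rad/s.
Step 2 — Component impedances:
  R: Z = R = 48.1 Ω
  C: Z = 1/(jωC) = -j/(ω·C) = 0 - j40.55 Ω
Step 3 — Series combination: Z_total = R + C = 48.1 - j40.55 Ω = 62.91∠-40.1° Ω.
Step 4 — Source phasor: V = 36.5∠145.5° V = -30.08 + j20.67 V.
Step 5 — Ohm's law: I = V / Z_total = (-30.08 + j20.67) / (48.1 - j40.55) = -0.5773 - j0.05697 A.
Step 6 — Convert to polar: |I| = 0.5802 A, ∠I = -174.4°.

I = 0.5802∠-174.4° A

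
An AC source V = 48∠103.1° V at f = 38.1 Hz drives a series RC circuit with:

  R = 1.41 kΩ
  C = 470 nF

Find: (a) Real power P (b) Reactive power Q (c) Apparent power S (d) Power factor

Step 1 — Angular frequency: ω = 2π·f = 2π·38.1 = 239.4 rad/s.
Step 2 — Component impedances:
  R: Z = R = 1410 Ω
  C: Z = 1/(jωC) = -j/(ω·C) = 0 - j8888 Ω
Step 3 — Series combination: Z_total = R + C = 1410 - j8888 Ω = 8999∠-81.0° Ω.
Step 4 — Source phasor: V = 48∠103.1° V = -10.88 + j46.75 V.
Step 5 — Current: I = V / Z = -0.00532 - j0.00038 A = 0.005334∠-175.9° A.
Step 6 — Complex power: S = V·I* = 0.04012 - j0.2529 VA.
Step 7 — Real power: P = Re(S) = 0.04012 W.
Step 8 — Reactive power: Q = Im(S) = -0.2529 VAR.
Step 9 — Apparent power: |S| = 0.256 VA.
Step 10 — Power factor: PF = P/|S| = 0.1567 (leading).

(a) P = 0.04012 W  (b) Q = -0.2529 VAR  (c) S = 0.256 VA  (d) PF = 0.1567 (leading)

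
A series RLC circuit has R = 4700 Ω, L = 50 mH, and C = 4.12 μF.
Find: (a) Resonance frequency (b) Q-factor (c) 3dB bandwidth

Step 1 — Resonance: ω₀ = 1/√(LC) = 1/√(0.05·4.12e-06) = 2203 rad/s.
Step 2 — f₀ = ω₀/(2π) = 350.7 Hz.
Step 3 — Series Q: Q = ω₀L/R = 2203·0.05/4700 = 0.02344.
Step 4 — Bandwidth: Δω = ω₀/Q = 9.4e+04 rad/s; BW = Δω/(2π) = 1.496e+04 Hz.

(a) f₀ = 350.7 Hz  (b) Q = 0.02344  (c) BW = 1.496e+04 Hz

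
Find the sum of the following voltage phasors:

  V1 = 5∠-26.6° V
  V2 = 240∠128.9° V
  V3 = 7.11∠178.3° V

Step 1 — Convert each phasor to rectangular form:
  V1 = 5·(cos(-26.6°) + j·sin(-26.6°)) = 4.471 - j2.239 V
  V2 = 240·(cos(128.9°) + j·sin(128.9°)) = -150.7 + j186.8 V
  V3 = 7.11·(cos(178.3°) + j·sin(178.3°)) = -7.107 + j0.2109 V
Step 2 — Sum components: V_total = -153.3 + j184.8 V.
Step 3 — Convert to polar: |V_total| = 240.1 V, ∠V_total = 129.7°.

V_total = 240.1∠129.7° V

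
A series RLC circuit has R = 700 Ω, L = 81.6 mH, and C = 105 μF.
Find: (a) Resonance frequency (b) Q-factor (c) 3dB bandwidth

Step 1 — Resonance: ω₀ = 1/√(LC) = 1/√(0.0816·0.000105) = 341.6 rad/s.
Step 2 — f₀ = ω₀/(2π) = 54.37 Hz.
Step 3 — Series Q: Q = ω₀L/R = 341.6·0.0816/700 = 0.03982.
Step 4 — Bandwidth: Δω = ω₀/Q = 8578 rad/s; BW = Δω/(2π) = 1365 Hz.

(a) f₀ = 54.37 Hz  (b) Q = 0.03982  (c) BW = 1365 Hz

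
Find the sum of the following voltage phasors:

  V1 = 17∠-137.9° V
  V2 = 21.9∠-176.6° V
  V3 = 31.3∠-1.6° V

Step 1 — Convert each phasor to rectangular form:
  V1 = 17·(cos(-137.9°) + j·sin(-137.9°)) = -12.61 - j11.4 V
  V2 = 21.9·(cos(-176.6°) + j·sin(-176.6°)) = -21.86 - j1.299 V
  V3 = 31.3·(cos(-1.6°) + j·sin(-1.6°)) = 31.29 - j0.8739 V
Step 2 — Sum components: V_total = -3.187 - j13.57 V.
Step 3 — Convert to polar: |V_total| = 13.94 V, ∠V_total = -103.2°.

V_total = 13.94∠-103.2° V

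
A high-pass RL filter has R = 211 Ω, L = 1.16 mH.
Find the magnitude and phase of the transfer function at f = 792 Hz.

Step 1 — Angular frequency: ω = 2π·792 = 4976 rad/s.
Step 2 — Transfer function: H(jω) = jωL/(R + jωL).
Step 3 — Numerator jωL = j·5.772; denominator R + jωL = 211 + j5.772.
Step 4 — H = 0.0007479 + j0.02734.
Step 5 — Magnitude: |H| = 0.02735 (-31.3 dB); phase: φ = 88.4°.

|H| = 0.02735 (-31.3 dB), φ = 88.4°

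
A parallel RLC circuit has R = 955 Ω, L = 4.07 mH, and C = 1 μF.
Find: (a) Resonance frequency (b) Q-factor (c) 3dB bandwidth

Step 1 — Resonance: ω₀ = 1/√(LC) = 1/√(0.00407·1e-06) = 1.567e+04 rad/s.
Step 2 — f₀ = ω₀/(2π) = 2495 Hz.
Step 3 — Parallel Q: Q = R/(ω₀L) = 955/(1.567e+04·0.00407) = 14.97.
Step 4 — Bandwidth: Δω = ω₀/Q = 1047 rad/s; BW = Δω/(2π) = 166.7 Hz.

(a) f₀ = 2495 Hz  (b) Q = 14.97  (c) BW = 166.7 Hz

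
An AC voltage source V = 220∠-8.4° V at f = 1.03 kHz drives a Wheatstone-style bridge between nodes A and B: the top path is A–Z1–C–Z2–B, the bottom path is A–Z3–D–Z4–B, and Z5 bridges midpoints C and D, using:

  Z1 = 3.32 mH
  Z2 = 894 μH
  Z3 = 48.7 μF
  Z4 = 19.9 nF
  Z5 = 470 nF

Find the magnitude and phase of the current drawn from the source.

Step 1 — Angular frequency: ω = 2π·f = 2π·1030 = 6472 rad/s.
Step 2 — Component impedances:
  Z1: Z = jωL = j·6472·0.00332 = 0 + j21.49 Ω
  Z2: Z = jωL = j·6472·0.000894 = 0 + j5.786 Ω
  Z3: Z = 1/(jωC) = -j/(ω·C) = 0 - j3.173 Ω
  Z4: Z = 1/(jωC) = -j/(ω·C) = 0 - j7765 Ω
  Z5: Z = 1/(jωC) = -j/(ω·C) = 0 - j328.8 Ω
Step 3 — Bridge requires nodal analysis (the Z5 bridge couples midpoints C and D, so the two paths cannot be reduced to a simple series/parallel combination). Setting node B to ground and injecting 1 A at node A, the 3-node admittance system at A, C, D solves to V_A = Z_AB = 0 + j28.86 Ω = 28.86∠90.0° Ω.
Step 4 — Source phasor: V = 220∠-8.4° V = 217.6 - j32.14 V.
Step 5 — Ohm's law: I = V / Z_total = (217.6 - j32.14) / (0 + j28.86) = -1.113 - j7.54 A.
Step 6 — Convert to polar: |I| = 7.622 A, ∠I = -98.4°.

I = 7.622∠-98.4° A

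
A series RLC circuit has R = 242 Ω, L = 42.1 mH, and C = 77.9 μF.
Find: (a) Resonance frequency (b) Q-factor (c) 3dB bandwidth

Step 1 — Resonance condition Im(Z)=0 gives ω₀ = 1/√(LC).
Step 2 — ω₀ = 1/√(0.0421·7.79e-05) = 552.2 rad/s.
Step 3 — f₀ = ω₀/(2π) = 87.88 Hz.
Step 4 — Series Q: Q = ω₀L/R = 552.2·0.0421/242 = 0.09606.
Step 5 — 3dB bandwidth: Δω = ω₀/Q = 5748 rad/s; BW = Δω/(2π) = 914.9 Hz.

(a) f₀ = 87.88 Hz  (b) Q = 0.09606  (c) BW = 914.9 Hz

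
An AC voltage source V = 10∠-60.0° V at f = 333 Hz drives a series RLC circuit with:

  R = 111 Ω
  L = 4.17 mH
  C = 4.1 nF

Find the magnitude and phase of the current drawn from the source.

Step 1 — Angular frequency: ω = 2π·f = 2π·333 = 2092 rad/s.
Step 2 — Component impedances:
  R: Z = R = 111 Ω
  L: Z = jωL = j·2092·0.00417 = 0 + j8.725 Ω
  C: Z = 1/(jωC) = -j/(ω·C) = 0 - j1.166e+05 Ω
Step 3 — Series combination: Z_total = R + L + C = 111 - j1.166e+05 Ω = 1.166e+05∠-89.9° Ω.
Step 4 — Source phasor: V = 10∠-60.0° V = 5 - j8.66 V.
Step 5 — Ohm's law: I = V / Z_total = (5 - j8.66) / (111 - j1.166e+05) = 7.434e-05 + j4.282e-05 A.
Step 6 — Convert to polar: |I| = 8.579e-05 A, ∠I = 29.9°.

I = 8.579e-05∠29.9° A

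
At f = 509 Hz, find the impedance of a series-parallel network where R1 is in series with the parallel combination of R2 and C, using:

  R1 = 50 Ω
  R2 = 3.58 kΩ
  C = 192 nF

Step 1 — Angular frequency: ω = 2π·f = 2π·509 = 3198 rad/s.
Step 2 — Component impedances:
  R1: Z = R = 50 Ω
  R2: Z = R = 3580 Ω
  C: Z = 1/(jωC) = -j/(ω·C) = 0 - j1629 Ω
Step 3 — Parallel branch: R2 || C = 1/(1/R2 + 1/C) = 613.8 - j1349 Ω.
Step 4 — Series with R1: Z_total = R1 + (R2 || C) = 663.8 - j1349 Ω = 1504∠-63.8° Ω.

Z = 663.8 - j1349 Ω = 1504∠-63.8° Ω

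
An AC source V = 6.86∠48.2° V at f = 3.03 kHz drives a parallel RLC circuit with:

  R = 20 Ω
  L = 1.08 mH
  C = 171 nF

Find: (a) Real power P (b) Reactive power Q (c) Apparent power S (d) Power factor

Step 1 — Angular frequency: ω = 2π·f = 2π·3030 = 1.904e+04 rad/s.
Step 2 — Component impedances:
  R: Z = R = 20 Ω
  L: Z = jωL = j·1.904e+04·0.00108 = 0 + j20.56 Ω
  C: Z = 1/(jωC) = -j/(ω·C) = 0 - j307.2 Ω
Step 3 — Parallel combination: 1/Z_total = 1/R + 1/L + 1/C; Z_total = 10.97 + j9.953 Ω = 14.81∠42.2° Ω.
Step 4 — Source phasor: V = 6.86∠48.2° V = 4.572 + j5.114 V.
Step 5 — Current: I = V / Z = 0.4607 + j0.0482 A = 0.4632∠6.0° A.
Step 6 — Complex power: S = V·I* = 2.353 + j2.136 VA.
Step 7 — Real power: P = Re(S) = 2.353 W.
Step 8 — Reactive power: Q = Im(S) = 2.136 VAR.
Step 9 — Apparent power: |S| = 3.178 VA.
Step 10 — Power factor: PF = P/|S| = 0.7405 (lagging).

(a) P = 2.353 W  (b) Q = 2.136 VAR  (c) S = 3.178 VA  (d) PF = 0.7405 (lagging)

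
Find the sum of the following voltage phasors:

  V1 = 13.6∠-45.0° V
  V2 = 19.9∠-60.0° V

Step 1 — Convert each phasor to rectangular form:
  V1 = 13.6·(cos(-45.0°) + j·sin(-45.0°)) = 9.617 - j9.617 V
  V2 = 19.9·(cos(-60.0°) + j·sin(-60.0°)) = 9.95 - j17.23 V
Step 2 — Sum components: V_total = 19.57 - j26.85 V.
Step 3 — Convert to polar: |V_total| = 33.22 V, ∠V_total = -53.9°.

V_total = 33.22∠-53.9° V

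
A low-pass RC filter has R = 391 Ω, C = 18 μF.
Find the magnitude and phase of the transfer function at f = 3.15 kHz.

Step 1 — Angular frequency: ω = 2π·3150 = 1.979e+04 rad/s.
Step 2 — Transfer function: H(jω) = 1/(1 + jωRC).
Step 3 — Denominator: 1 + jωRC = 1 + j·1.979e+04·391·1.8e-05 = 1 + j139.3.
Step 4 — H = 5.153e-05 - j0.007179.
Step 5 — Magnitude: |H| = 0.007179 (-42.9 dB); phase: φ = -89.6°.

|H| = 0.007179 (-42.9 dB), φ = -89.6°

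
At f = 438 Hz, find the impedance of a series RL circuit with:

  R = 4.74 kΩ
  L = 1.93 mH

Step 1 — Angular frequency: ω = 2π·f = 2π·438 = 2752 rad/s.
Step 2 — Component impedances:
  R: Z = R = 4740 Ω
  L: Z = jωL = j·2752·0.00193 = 0 + j5.311 Ω
Step 3 — Series combination: Z_total = R + L = 4740 + j5.311 Ω = 4740∠0.1° Ω.

Z = 4740 + j5.311 Ω = 4740∠0.1° Ω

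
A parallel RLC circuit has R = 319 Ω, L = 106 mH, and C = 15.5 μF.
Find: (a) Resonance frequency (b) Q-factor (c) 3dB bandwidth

Step 1 — Resonance: ω₀ = 1/√(LC) = 1/√(0.106·1.55e-05) = 780.2 rad/s.
Step 2 — f₀ = ω₀/(2π) = 124.2 Hz.
Step 3 — Parallel Q: Q = R/(ω₀L) = 319/(780.2·0.106) = 3.857.
Step 4 — Bandwidth: Δω = ω₀/Q = 202.2 rad/s; BW = Δω/(2π) = 32.19 Hz.

(a) f₀ = 124.2 Hz  (b) Q = 3.857  (c) BW = 32.19 Hz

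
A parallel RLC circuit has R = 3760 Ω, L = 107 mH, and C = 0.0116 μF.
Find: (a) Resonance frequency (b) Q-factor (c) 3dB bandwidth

Step 1 — Resonance: ω₀ = 1/√(LC) = 1/√(0.107·1.16e-08) = 2.838e+04 rad/s.
Step 2 — f₀ = ω₀/(2π) = 4518 Hz.
Step 3 — Parallel Q: Q = R/(ω₀L) = 3760/(2.838e+04·0.107) = 1.238.
Step 4 — Bandwidth: Δω = ω₀/Q = 2.293e+04 rad/s; BW = Δω/(2π) = 3649 Hz.

(a) f₀ = 4518 Hz  (b) Q = 1.238  (c) BW = 3649 Hz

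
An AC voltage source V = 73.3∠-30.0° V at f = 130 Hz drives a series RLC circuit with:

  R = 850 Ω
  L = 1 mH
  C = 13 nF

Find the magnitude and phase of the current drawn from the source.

Step 1 — Angular frequency: ω = 2π·f = 2π·130 = 816.8 rad/s.
Step 2 — Component impedances:
  R: Z = R = 850 Ω
  L: Z = jωL = j·816.8·0.001 = 0 + j0.8168 Ω
  C: Z = 1/(jωC) = -j/(ω·C) = 0 - j9.417e+04 Ω
Step 3 — Series combination: Z_total = R + L + C = 850 - j9.417e+04 Ω = 9.418e+04∠-89.5° Ω.
Step 4 — Source phasor: V = 73.3∠-30.0° V = 63.48 - j36.65 V.
Step 5 — Ohm's law: I = V / Z_total = (63.48 - j36.65) / (850 - j9.417e+04) = 0.0003952 + j0.0006705 A.
Step 6 — Convert to polar: |I| = 0.0007783 A, ∠I = 59.5°.

I = 0.0007783∠59.5° A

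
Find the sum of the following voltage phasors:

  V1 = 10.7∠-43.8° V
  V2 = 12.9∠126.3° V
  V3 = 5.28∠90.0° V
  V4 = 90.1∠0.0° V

Step 1 — Convert each phasor to rectangular form:
  V1 = 10.7·(cos(-43.8°) + j·sin(-43.8°)) = 7.723 - j7.406 V
  V2 = 12.9·(cos(126.3°) + j·sin(126.3°)) = -7.637 + j10.4 V
  V3 = 5.28·(cos(90.0°) + j·sin(90.0°)) = 0 + j5.28 V
  V4 = 90.1·(cos(0.0°) + j·sin(0.0°)) = 90.1 V
Step 2 — Sum components: V_total = 90.19 + j8.271 V.
Step 3 — Convert to polar: |V_total| = 90.56 V, ∠V_total = 5.2°.

V_total = 90.56∠5.2° V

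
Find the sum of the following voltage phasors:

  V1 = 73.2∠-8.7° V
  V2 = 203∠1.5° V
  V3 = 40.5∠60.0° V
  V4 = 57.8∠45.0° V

Step 1 — Convert each phasor to rectangular form:
  V1 = 73.2·(cos(-8.7°) + j·sin(-8.7°)) = 72.36 - j11.07 V
  V2 = 203·(cos(1.5°) + j·sin(1.5°)) = 202.9 + j5.314 V
  V3 = 40.5·(cos(60.0°) + j·sin(60.0°)) = 20.25 + j35.07 V
  V4 = 57.8·(cos(45.0°) + j·sin(45.0°)) = 40.87 + j40.87 V
Step 2 — Sum components: V_total = 336.4 + j70.19 V.
Step 3 — Convert to polar: |V_total| = 343.7 V, ∠V_total = 11.8°.

V_total = 343.7∠11.8° V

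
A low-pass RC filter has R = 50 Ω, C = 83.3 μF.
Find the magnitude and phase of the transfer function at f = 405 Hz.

Step 1 — Angular frequency: ω = 2π·405 = 2545 rad/s.
Step 2 — Transfer function: H(jω) = 1/(1 + jωRC).
Step 3 — Denominator: 1 + jωRC = 1 + j·2545·50·8.33e-05 = 1 + j10.6.
Step 4 — H = 0.008824 - j0.09352.
Step 5 — Magnitude: |H| = 0.09393 (-20.5 dB); phase: φ = -84.6°.

|H| = 0.09393 (-20.5 dB), φ = -84.6°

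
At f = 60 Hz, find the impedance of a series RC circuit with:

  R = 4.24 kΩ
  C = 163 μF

Step 1 — Angular frequency: ω = 2π·f = 2π·60 = 377 rad/s.
Step 2 — Component impedances:
  R: Z = R = 4240 Ω
  C: Z = 1/(jωC) = -j/(ω·C) = 0 - j16.27 Ω
Step 3 — Series combination: Z_total = R + C = 4240 - j16.27 Ω = 4240∠-0.2° Ω.

Z = 4240 - j16.27 Ω = 4240∠-0.2° Ω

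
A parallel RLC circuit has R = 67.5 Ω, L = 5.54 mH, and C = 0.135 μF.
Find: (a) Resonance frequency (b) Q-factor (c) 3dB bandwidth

Step 1 — Resonance: ω₀ = 1/√(LC) = 1/√(0.00554·1.35e-07) = 3.657e+04 rad/s.
Step 2 — f₀ = ω₀/(2π) = 5820 Hz.
Step 3 — Parallel Q: Q = R/(ω₀L) = 67.5/(3.657e+04·0.00554) = 0.3332.
Step 4 — Bandwidth: Δω = ω₀/Q = 1.097e+05 rad/s; BW = Δω/(2π) = 1.747e+04 Hz.

(a) f₀ = 5820 Hz  (b) Q = 0.3332  (c) BW = 1.747e+04 Hz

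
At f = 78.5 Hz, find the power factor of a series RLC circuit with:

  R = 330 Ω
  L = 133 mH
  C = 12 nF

Step 1 — Angular frequency: ω = 2π·f = 2π·78.5 = 493.2 rad/s.
Step 2 — Component impedances:
  R: Z = R = 330 Ω
  L: Z = jωL = j·493.2·0.133 = 0 + j65.6 Ω
  C: Z = 1/(jωC) = -j/(ω·C) = 0 - j1.69e+05 Ω
Step 3 — Series combination: Z_total = R + L + C = 330 - j1.689e+05 Ω = 1.689e+05∠-89.9° Ω.
Step 4 — Power factor: PF = cos(φ) = Re(Z)/|Z| = 330/1.689e+05 = 0.001954.
Step 5 — Type: Im(Z) = -1.689e+05 ⇒ leading (phase φ = -89.9°).

PF = 0.001954 (leading, φ = -89.9°)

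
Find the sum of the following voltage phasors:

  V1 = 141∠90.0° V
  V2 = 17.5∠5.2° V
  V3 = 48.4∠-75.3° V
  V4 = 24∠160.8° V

Step 1 — Convert each phasor to rectangular form:
  V1 = 141·(cos(90.0°) + j·sin(90.0°)) = 0 + j141 V
  V2 = 17.5·(cos(5.2°) + j·sin(5.2°)) = 17.43 + j1.586 V
  V3 = 48.4·(cos(-75.3°) + j·sin(-75.3°)) = 12.28 - j46.82 V
  V4 = 24·(cos(160.8°) + j·sin(160.8°)) = -22.67 + j7.893 V
Step 2 — Sum components: V_total = 7.045 + j103.7 V.
Step 3 — Convert to polar: |V_total| = 103.9 V, ∠V_total = 86.1°.

V_total = 103.9∠86.1° V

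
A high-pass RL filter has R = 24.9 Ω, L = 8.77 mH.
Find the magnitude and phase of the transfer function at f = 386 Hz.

Step 1 — Angular frequency: ω = 2π·386 = 2425 rad/s.
Step 2 — Transfer function: H(jω) = jωL/(R + jωL).
Step 3 — Numerator jωL = j·21.27; denominator R + jωL = 24.9 + j21.27.
Step 4 — H = 0.4219 + j0.4939.
Step 5 — Magnitude: |H| = 0.6495 (-3.7 dB); phase: φ = 49.5°.

|H| = 0.6495 (-3.7 dB), φ = 49.5°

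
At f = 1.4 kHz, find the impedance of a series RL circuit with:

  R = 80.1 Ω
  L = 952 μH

Step 1 — Angular frequency: ω = 2π·f = 2π·1400 = 8796 rad/s.
Step 2 — Component impedances:
  R: Z = R = 80.1 Ω
  L: Z = jωL = j·8796·0.000952 = 0 + j8.374 Ω
Step 3 — Series combination: Z_total = R + L = 80.1 + j8.374 Ω = 80.54∠6.0° Ω.

Z = 80.1 + j8.374 Ω = 80.54∠6.0° Ω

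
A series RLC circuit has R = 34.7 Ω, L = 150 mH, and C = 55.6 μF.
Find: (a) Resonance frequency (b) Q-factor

Step 1 — Resonance condition Im(Z)=0 gives ω₀ = 1/√(LC).
Step 2 — ω₀ = 1/√(0.15·5.56e-05) = 346.3 rad/s.
Step 3 — f₀ = ω₀/(2π) = 55.11 Hz.
Step 4 — Series Q: Q = ω₀L/R = 346.3·0.15/34.7 = 1.497.

(a) f₀ = 55.11 Hz  (b) Q = 1.497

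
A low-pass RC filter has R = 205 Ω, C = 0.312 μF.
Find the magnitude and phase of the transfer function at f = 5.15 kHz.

Step 1 — Angular frequency: ω = 2π·5150 = 3.236e+04 rad/s.
Step 2 — Transfer function: H(jω) = 1/(1 + jωRC).
Step 3 — Denominator: 1 + jωRC = 1 + j·3.236e+04·205·3.12e-07 = 1 + j2.07.
Step 4 — H = 0.1893 - j0.3917.
Step 5 — Magnitude: |H| = 0.4351 (-7.2 dB); phase: φ = -64.2°.

|H| = 0.4351 (-7.2 dB), φ = -64.2°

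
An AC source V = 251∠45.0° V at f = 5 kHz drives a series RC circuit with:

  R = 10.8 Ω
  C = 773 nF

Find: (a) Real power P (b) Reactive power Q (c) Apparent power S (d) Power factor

Step 1 — Angular frequency: ω = 2π·f = 2π·5000 = 3.142e+04 rad/s.
Step 2 — Component impedances:
  R: Z = R = 10.8 Ω
  C: Z = 1/(jωC) = -j/(ω·C) = 0 - j41.18 Ω
Step 3 — Series combination: Z_total = R + C = 10.8 - j41.18 Ω = 42.57∠-75.3° Ω.
Step 4 — Source phasor: V = 251∠45.0° V = 177.5 + j177.5 V.
Step 5 — Current: I = V / Z = -2.975 + j5.09 A = 5.896∠120.3° A.
Step 6 — Complex power: S = V·I* = 375.4 - j1431 VA.
Step 7 — Real power: P = Re(S) = 375.4 W.
Step 8 — Reactive power: Q = Im(S) = -1431 VAR.
Step 9 — Apparent power: |S| = 1480 VA.
Step 10 — Power factor: PF = P/|S| = 0.2537 (leading).

(a) P = 375.4 W  (b) Q = -1431 VAR  (c) S = 1480 VA  (d) PF = 0.2537 (leading)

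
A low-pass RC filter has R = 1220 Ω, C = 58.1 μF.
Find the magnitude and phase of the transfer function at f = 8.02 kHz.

Step 1 — Angular frequency: ω = 2π·8020 = 5.039e+04 rad/s.
Step 2 — Transfer function: H(jω) = 1/(1 + jωRC).
Step 3 — Denominator: 1 + jωRC = 1 + j·5.039e+04·1220·5.81e-05 = 1 + j3572.
Step 4 — H = 7.838e-08 - j0.00028.
Step 5 — Magnitude: |H| = 0.00028 (-71.1 dB); phase: φ = -90.0°.

|H| = 0.00028 (-71.1 dB), φ = -90.0°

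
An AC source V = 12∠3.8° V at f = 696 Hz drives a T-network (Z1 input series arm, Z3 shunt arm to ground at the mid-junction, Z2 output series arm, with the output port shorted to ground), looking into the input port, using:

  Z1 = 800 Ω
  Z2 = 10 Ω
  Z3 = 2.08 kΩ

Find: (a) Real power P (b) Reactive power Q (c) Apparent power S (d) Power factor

Step 1 — Angular frequency: ω = 2π·f = 2π·696 = 4373 rad/s.
Step 2 — Component impedances:
  Z1: Z = R = 800 Ω
  Z2: Z = R = 10 Ω
  Z3: Z = R = 2080 Ω
Step 3 — With the output port shorted to ground, the output series arm Z2 runs from the junction to ground; the shunt arm Z3 also runs from the junction to ground. They appear in parallel: Z3 || Z2 = 9.952 Ω.
Step 4 — Series with input arm Z1: Z_in = Z1 + (Z3 || Z2) = 810 Ω = 810∠0.0° Ω.
Step 5 — Source phasor: V = 12∠3.8° V = 11.97 + j0.7953 V.
Step 6 — Current: I = V / Z = 0.01478 + j0.0009819 A = 0.01482∠3.8° A.
Step 7 — Complex power: S = V·I* = 0.1778 VA.
Step 8 — Real power: P = Re(S) = 0.1778 W.
Step 9 — Reactive power: Q = Im(S) = 0 VAR.
Step 10 — Apparent power: |S| = 0.1778 VA.
Step 11 — Power factor: PF = P/|S| = 1 (unity).

(a) P = 0.1778 W  (b) Q = 0 VAR  (c) S = 0.1778 VA  (d) PF = 1 (unity)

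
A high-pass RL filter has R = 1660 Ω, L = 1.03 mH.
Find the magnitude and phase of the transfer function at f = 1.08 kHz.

Step 1 — Angular frequency: ω = 2π·1080 = 6786 rad/s.
Step 2 — Transfer function: H(jω) = jωL/(R + jωL).
Step 3 — Numerator jωL = j·6.989; denominator R + jωL = 1660 + j6.989.
Step 4 — H = 1.773e-05 + j0.00421.
Step 5 — Magnitude: |H| = 0.00421 (-47.5 dB); phase: φ = 89.8°.

|H| = 0.00421 (-47.5 dB), φ = 89.8°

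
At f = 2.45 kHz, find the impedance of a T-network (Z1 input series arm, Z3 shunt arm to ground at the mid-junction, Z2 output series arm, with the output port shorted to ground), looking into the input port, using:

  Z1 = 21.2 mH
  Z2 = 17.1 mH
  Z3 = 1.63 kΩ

Step 1 — Angular frequency: ω = 2π·f = 2π·2450 = 1.539e+04 rad/s.
Step 2 — Component impedances:
  Z1: Z = jωL = j·1.539e+04·0.0212 = 0 + j326.3 Ω
  Z2: Z = jωL = j·1.539e+04·0.0171 = 0 + j263.2 Ω
  Z3: Z = R = 1630 Ω
Step 3 — With the output port shorted to ground, the output series arm Z2 runs from the junction to ground; the shunt arm Z3 also runs from the junction to ground. They appear in parallel: Z3 || Z2 = 41.43 + j256.5 Ω.
Step 4 — Series with input arm Z1: Z_in = Z1 + (Z3 || Z2) = 41.43 + j582.9 Ω = 584.4∠85.9° Ω.

Z = 41.43 + j582.9 Ω = 584.4∠85.9° Ω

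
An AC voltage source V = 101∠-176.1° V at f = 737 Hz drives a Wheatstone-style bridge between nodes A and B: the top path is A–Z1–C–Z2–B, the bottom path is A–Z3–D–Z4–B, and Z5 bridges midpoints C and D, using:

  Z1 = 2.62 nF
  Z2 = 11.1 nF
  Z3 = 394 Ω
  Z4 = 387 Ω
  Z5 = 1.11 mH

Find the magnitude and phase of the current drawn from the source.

Step 1 — Angular frequency: ω = 2π·f = 2π·737 = 4631 rad/s.
Step 2 — Component impedances:
  Z1: Z = 1/(jωC) = -j/(ω·C) = 0 - j8.242e+04 Ω
  Z2: Z = 1/(jωC) = -j/(ω·C) = 0 - j1.945e+04 Ω
  Z3: Z = R = 394 Ω
  Z4: Z = R = 387 Ω
  Z5: Z = jωL = j·4631·0.00111 = 0 + j5.14 Ω
Step 3 — Bridge requires nodal analysis (the Z5 bridge couples midpoints C and D, so the two paths cannot be reduced to a simple series/parallel combination). Setting node B to ground and injecting 1 A at node A, the 3-node admittance system at A, C, D solves to V_A = Z_AB = 780.8 - j9.58 Ω = 780.9∠-0.7° Ω.
Step 4 — Source phasor: V = 101∠-176.1° V = -100.8 - j6.87 V.
Step 5 — Ohm's law: I = V / Z_total = (-100.8 - j6.87) / (780.8 - j9.58) = -0.1289 - j0.01038 A.
Step 6 — Convert to polar: |I| = 0.1293 A, ∠I = -175.4°.

I = 0.1293∠-175.4° A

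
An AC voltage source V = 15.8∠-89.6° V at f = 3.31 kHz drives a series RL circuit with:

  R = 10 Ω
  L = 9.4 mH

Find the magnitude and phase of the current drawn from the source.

Step 1 — Angular frequency: ω = 2π·f = 2π·3310 = 2.08e+04 rad/s.
Step 2 — Component impedances:
  R: Z = R = 10 Ω
  L: Z = jωL = j·2.08e+04·0.0094 = 0 + j195.5 Ω
Step 3 — Series combination: Z_total = R + L = 10 + j195.5 Ω = 195.8∠87.1° Ω.
Step 4 — Source phasor: V = 15.8∠-89.6° V = 0.1103 - j15.8 V.
Step 5 — Ohm's law: I = V / Z_total = (0.1103 - j15.8) / (10 + j195.5) = -0.08058 - j0.004686 A.
Step 6 — Convert to polar: |I| = 0.08071 A, ∠I = -176.7°.

I = 0.08071∠-176.7° A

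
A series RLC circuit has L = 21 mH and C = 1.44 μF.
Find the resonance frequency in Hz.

Step 1 — Resonance condition Im(Z)=0 gives ω₀ = 1/√(LC).
Step 2 — ω₀ = 1/√(0.021·1.44e-06) = 5751 rad/s.
Step 3 — f₀ = ω₀/(2π) = 915.2 Hz.

f₀ = 915.2 Hz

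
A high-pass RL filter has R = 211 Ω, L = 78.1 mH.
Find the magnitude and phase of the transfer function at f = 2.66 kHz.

Step 1 — Angular frequency: ω = 2π·2660 = 1.671e+04 rad/s.
Step 2 — Transfer function: H(jω) = jωL/(R + jωL).
Step 3 — Numerator jωL = j·1305; denominator R + jωL = 211 + j1305.
Step 4 — H = 0.9745 + j0.1575.
Step 5 — Magnitude: |H| = 0.9872 (-0.1 dB); phase: φ = 9.2°.

|H| = 0.9872 (-0.1 dB), φ = 9.2°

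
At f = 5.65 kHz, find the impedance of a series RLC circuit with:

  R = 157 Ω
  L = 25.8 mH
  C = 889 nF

Step 1 — Angular frequency: ω = 2π·f = 2π·5650 = 3.55e+04 rad/s.
Step 2 — Component impedances:
  R: Z = R = 157 Ω
  L: Z = jωL = j·3.55e+04·0.0258 = 0 + j915.9 Ω
  C: Z = 1/(jωC) = -j/(ω·C) = 0 - j31.69 Ω
Step 3 — Series combination: Z_total = R + L + C = 157 + j884.2 Ω = 898∠79.9° Ω.

Z = 157 + j884.2 Ω = 898∠79.9° Ω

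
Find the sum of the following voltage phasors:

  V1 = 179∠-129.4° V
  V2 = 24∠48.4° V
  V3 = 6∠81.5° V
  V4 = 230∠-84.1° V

Step 1 — Convert each phasor to rectangular form:
  V1 = 179·(cos(-129.4°) + j·sin(-129.4°)) = -113.6 - j138.3 V
  V2 = 24·(cos(48.4°) + j·sin(48.4°)) = 15.93 + j17.95 V
  V3 = 6·(cos(81.5°) + j·sin(81.5°)) = 0.8869 + j5.934 V
  V4 = 230·(cos(-84.1°) + j·sin(-84.1°)) = 23.64 - j228.8 V
Step 2 — Sum components: V_total = -73.15 - j343.2 V.
Step 3 — Convert to polar: |V_total| = 350.9 V, ∠V_total = -102.0°.

V_total = 350.9∠-102.0° V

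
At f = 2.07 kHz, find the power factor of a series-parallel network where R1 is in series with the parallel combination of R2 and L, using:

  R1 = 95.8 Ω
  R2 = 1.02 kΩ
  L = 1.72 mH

Step 1 — Angular frequency: ω = 2π·f = 2π·2070 = 1.301e+04 rad/s.
Step 2 — Component impedances:
  R1: Z = R = 95.8 Ω
  R2: Z = R = 1020 Ω
  L: Z = jωL = j·1.301e+04·0.00172 = 0 + j22.37 Ω
Step 3 — Parallel branch: R2 || L = 1/(1/R2 + 1/L) = 0.4904 + j22.36 Ω.
Step 4 — Series with R1: Z_total = R1 + (R2 || L) = 96.29 + j22.36 Ω = 98.85∠13.1° Ω.
Step 5 — Power factor: PF = cos(φ) = Re(Z)/|Z| = 96.29/98.85 = 0.9741.
Step 6 — Type: Im(Z) = 22.36 ⇒ lagging (phase φ = 13.1°).

PF = 0.9741 (lagging, φ = 13.1°)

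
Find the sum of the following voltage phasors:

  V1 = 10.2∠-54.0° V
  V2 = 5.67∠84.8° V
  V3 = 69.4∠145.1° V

Step 1 — Convert each phasor to rectangular form:
  V1 = 10.2·(cos(-54.0°) + j·sin(-54.0°)) = 5.995 - j8.252 V
  V2 = 5.67·(cos(84.8°) + j·sin(84.8°)) = 0.5139 + j5.647 V
  V3 = 69.4·(cos(145.1°) + j·sin(145.1°)) = -56.92 + j39.71 V
Step 2 — Sum components: V_total = -50.41 + j37.1 V.
Step 3 — Convert to polar: |V_total| = 62.59 V, ∠V_total = 143.6°.

V_total = 62.59∠143.6° V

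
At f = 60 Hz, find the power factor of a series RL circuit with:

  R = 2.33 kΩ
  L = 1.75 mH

Step 1 — Angular frequency: ω = 2π·f = 2π·60 = 377 rad/s.
Step 2 — Component impedances:
  R: Z = R = 2330 Ω
  L: Z = jωL = j·377·0.00175 = 0 + j0.6597 Ω
Step 3 — Series combination: Z_total = R + L = 2330 + j0.6597 Ω = 2330∠0.0° Ω.
Step 4 — Power factor: PF = cos(φ) = Re(Z)/|Z| = 2330/2330 = 1.
Step 5 — Type: Im(Z) = 0.6597 ⇒ lagging (phase φ = 0.0°).

PF = 1 (lagging, φ = 0.0°)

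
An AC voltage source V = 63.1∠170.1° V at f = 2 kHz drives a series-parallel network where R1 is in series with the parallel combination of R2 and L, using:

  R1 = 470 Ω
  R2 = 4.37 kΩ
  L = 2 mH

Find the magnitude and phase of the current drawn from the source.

Step 1 — Angular frequency: ω = 2π·f = 2π·2000 = 1.257e+04 rad/s.
Step 2 — Component impedances:
  R1: Z = R = 470 Ω
  R2: Z = R = 4370 Ω
  L: Z = jωL = j·1.257e+04·0.002 = 0 + j25.13 Ω
Step 3 — Parallel branch: R2 || L = 1/(1/R2 + 1/L) = 0.1445 + j25.13 Ω.
Step 4 — Series with R1: Z_total = R1 + (R2 || L) = 470.1 + j25.13 Ω = 470.8∠3.1° Ω.
Step 5 — Source phasor: V = 63.1∠170.1° V = -62.16 + j10.85 V.
Step 6 — Ohm's law: I = V / Z_total = (-62.16 + j10.85) / (470.1 + j25.13) = -0.1306 + j0.03006 A.
Step 7 — Convert to polar: |I| = 0.134 A, ∠I = 167.0°.

I = 0.134∠167.0° A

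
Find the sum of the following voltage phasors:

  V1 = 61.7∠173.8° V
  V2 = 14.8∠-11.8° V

Step 1 — Convert each phasor to rectangular form:
  V1 = 61.7·(cos(173.8°) + j·sin(173.8°)) = -61.34 + j6.664 V
  V2 = 14.8·(cos(-11.8°) + j·sin(-11.8°)) = 14.49 - j3.027 V
Step 2 — Sum components: V_total = -46.85 + j3.637 V.
Step 3 — Convert to polar: |V_total| = 46.99 V, ∠V_total = 175.6°.

V_total = 46.99∠175.6° V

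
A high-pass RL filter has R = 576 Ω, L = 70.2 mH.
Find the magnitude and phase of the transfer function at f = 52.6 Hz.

Step 1 — Angular frequency: ω = 2π·52.6 = 330.5 rad/s.
Step 2 — Transfer function: H(jω) = jωL/(R + jωL).
Step 3 — Numerator jωL = j·23.2; denominator R + jωL = 576 + j23.2.
Step 4 — H = 0.00162 + j0.04021.
Step 5 — Magnitude: |H| = 0.04025 (-27.9 dB); phase: φ = 87.7°.

|H| = 0.04025 (-27.9 dB), φ = 87.7°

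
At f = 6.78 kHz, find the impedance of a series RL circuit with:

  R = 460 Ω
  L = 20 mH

Step 1 — Angular frequency: ω = 2π·f = 2π·6780 = 4.26e+04 rad/s.
Step 2 — Component impedances:
  R: Z = R = 460 Ω
  L: Z = jωL = j·4.26e+04·0.02 = 0 + j852 Ω
Step 3 — Series combination: Z_total = R + L = 460 + j852 Ω = 968.2∠61.6° Ω.

Z = 460 + j852 Ω = 968.2∠61.6° Ω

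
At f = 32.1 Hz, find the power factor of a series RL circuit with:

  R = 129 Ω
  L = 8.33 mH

Step 1 — Angular frequency: ω = 2π·f = 2π·32.1 = 201.7 rad/s.
Step 2 — Component impedances:
  R: Z = R = 129 Ω
  L: Z = jωL = j·201.7·0.00833 = 0 + j1.68 Ω
Step 3 — Series combination: Z_total = R + L = 129 + j1.68 Ω = 129∠0.7° Ω.
Step 4 — Power factor: PF = cos(φ) = Re(Z)/|Z| = 129/129.01 = 0.9999.
Step 5 — Type: Im(Z) = 1.68 ⇒ lagging (phase φ = 0.7°).

PF = 0.9999 (lagging, φ = 0.7°)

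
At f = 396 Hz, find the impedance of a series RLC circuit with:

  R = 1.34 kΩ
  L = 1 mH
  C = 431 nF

Step 1 — Angular frequency: ω = 2π·f = 2π·396 = 2488 rad/s.
Step 2 — Component impedances:
  R: Z = R = 1340 Ω
  L: Z = jωL = j·2488·0.001 = 0 + j2.488 Ω
  C: Z = 1/(jωC) = -j/(ω·C) = 0 - j932.5 Ω
Step 3 — Series combination: Z_total = R + L + C = 1340 - j930 Ω = 1631∠-34.8° Ω.

Z = 1340 - j930 Ω = 1631∠-34.8° Ω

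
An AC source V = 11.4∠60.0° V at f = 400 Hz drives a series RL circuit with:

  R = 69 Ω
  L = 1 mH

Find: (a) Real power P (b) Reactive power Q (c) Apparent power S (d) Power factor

Step 1 — Angular frequency: ω = 2π·f = 2π·400 = 2513 rad/s.
Step 2 — Component impedances:
  R: Z = R = 69 Ω
  L: Z = jωL = j·2513·0.001 = 0 + j2.513 Ω
Step 3 — Series combination: Z_total = R + L = 69 + j2.513 Ω = 69.05∠2.1° Ω.
Step 4 — Source phasor: V = 11.4∠60.0° V = 5.7 + j9.873 V.
Step 5 — Current: I = V / Z = 0.0877 + j0.1399 A = 0.1651∠57.9° A.
Step 6 — Complex power: S = V·I* = 1.881 + j0.06851 VA.
Step 7 — Real power: P = Re(S) = 1.881 W.
Step 8 — Reactive power: Q = Im(S) = 0.06851 VAR.
Step 9 — Apparent power: |S| = 1.882 VA.
Step 10 — Power factor: PF = P/|S| = 0.9993 (lagging).

(a) P = 1.881 W  (b) Q = 0.06851 VAR  (c) S = 1.882 VA  (d) PF = 0.9993 (lagging)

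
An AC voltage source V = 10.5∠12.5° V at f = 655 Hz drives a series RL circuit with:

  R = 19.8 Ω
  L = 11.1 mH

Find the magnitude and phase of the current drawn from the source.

Step 1 — Angular frequency: ω = 2π·f = 2π·655 = 4115 rad/s.
Step 2 — Component impedances:
  R: Z = R = 19.8 Ω
  L: Z = jωL = j·4115·0.0111 = 0 + j45.68 Ω
Step 3 — Series combination: Z_total = R + L = 19.8 + j45.68 Ω = 49.79∠66.6° Ω.
Step 4 — Source phasor: V = 10.5∠12.5° V = 10.25 + j2.273 V.
Step 5 — Ohm's law: I = V / Z_total = (10.25 + j2.273) / (19.8 + j45.68) = 0.1238 - j0.1708 A.
Step 6 — Convert to polar: |I| = 0.2109 A, ∠I = -54.1°.

I = 0.2109∠-54.1° A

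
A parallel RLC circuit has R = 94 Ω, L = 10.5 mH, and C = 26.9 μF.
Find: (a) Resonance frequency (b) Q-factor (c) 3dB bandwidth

Step 1 — Resonance: ω₀ = 1/√(LC) = 1/√(0.0105·2.69e-05) = 1882 rad/s.
Step 2 — f₀ = ω₀/(2π) = 299.5 Hz.
Step 3 — Parallel Q: Q = R/(ω₀L) = 94/(1882·0.0105) = 4.758.
Step 4 — Bandwidth: Δω = ω₀/Q = 395.5 rad/s; BW = Δω/(2π) = 62.94 Hz.

(a) f₀ = 299.5 Hz  (b) Q = 4.758  (c) BW = 62.94 Hz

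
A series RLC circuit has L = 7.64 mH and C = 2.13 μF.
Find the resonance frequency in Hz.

Step 1 — Resonance condition Im(Z)=0 gives ω₀ = 1/√(LC).
Step 2 — ω₀ = 1/√(0.00764·2.13e-06) = 7839 rad/s.
Step 3 — f₀ = ω₀/(2π) = 1248 Hz.

f₀ = 1248 Hz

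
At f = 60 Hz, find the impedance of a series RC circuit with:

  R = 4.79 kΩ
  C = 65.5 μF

Step 1 — Angular frequency: ω = 2π·f = 2π·60 = 377 rad/s.
Step 2 — Component impedances:
  R: Z = R = 4790 Ω
  C: Z = 1/(jωC) = -j/(ω·C) = 0 - j40.5 Ω
Step 3 — Series combination: Z_total = R + C = 4790 - j40.5 Ω = 4790∠-0.5° Ω.

Z = 4790 - j40.5 Ω = 4790∠-0.5° Ω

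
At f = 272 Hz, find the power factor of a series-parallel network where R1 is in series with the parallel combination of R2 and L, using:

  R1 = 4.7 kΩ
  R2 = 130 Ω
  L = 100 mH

Step 1 — Angular frequency: ω = 2π·f = 2π·272 = 1709 rad/s.
Step 2 — Component impedances:
  R1: Z = R = 4700 Ω
  R2: Z = R = 130 Ω
  L: Z = jωL = j·1709·0.1 = 0 + j170.9 Ω
Step 3 — Parallel branch: R2 || L = 1/(1/R2 + 1/L) = 82.35 + j62.64 Ω.
Step 4 — Series with R1: Z_total = R1 + (R2 || L) = 4782 + j62.64 Ω = 4783∠0.8° Ω.
Step 5 — Power factor: PF = cos(φ) = Re(Z)/|Z| = 4782.4/4782.8 = 0.9999.
Step 6 — Type: Im(Z) = 62.64 ⇒ lagging (phase φ = 0.8°).

PF = 0.9999 (lagging, φ = 0.8°)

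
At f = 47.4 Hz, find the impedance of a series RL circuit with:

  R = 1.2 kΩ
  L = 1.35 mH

Step 1 — Angular frequency: ω = 2π·f = 2π·47.4 = 297.8 rad/s.
Step 2 — Component impedances:
  R: Z = R = 1200 Ω
  L: Z = jωL = j·297.8·0.00135 = 0 + j0.4021 Ω
Step 3 — Series combination: Z_total = R + L = 1200 + j0.4021 Ω = 1200∠0.0° Ω.

Z = 1200 + j0.4021 Ω = 1200∠0.0° Ω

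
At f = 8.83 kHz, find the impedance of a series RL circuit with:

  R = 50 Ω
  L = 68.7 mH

Step 1 — Angular frequency: ω = 2π·f = 2π·8830 = 5.548e+04 rad/s.
Step 2 — Component impedances:
  R: Z = R = 50 Ω
  L: Z = jωL = j·5.548e+04·0.0687 = 0 + j3812 Ω
Step 3 — Series combination: Z_total = R + L = 50 + j3812 Ω = 3812∠89.2° Ω.

Z = 50 + j3812 Ω = 3812∠89.2° Ω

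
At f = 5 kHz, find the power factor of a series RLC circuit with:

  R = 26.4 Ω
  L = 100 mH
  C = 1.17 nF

Step 1 — Angular frequency: ω = 2π·f = 2π·5000 = 3.142e+04 rad/s.
Step 2 — Component impedances:
  R: Z = R = 26.4 Ω
  L: Z = jωL = j·3.142e+04·0.1 = 0 + j3142 Ω
  C: Z = 1/(jωC) = -j/(ω·C) = 0 - j2.721e+04 Ω
Step 3 — Series combination: Z_total = R + L + C = 26.4 - j2.406e+04 Ω = 2.406e+04∠-89.9° Ω.
Step 4 — Power factor: PF = cos(φ) = Re(Z)/|Z| = 26.4/2.406e+04 = 0.001097.
Step 5 — Type: Im(Z) = -2.406e+04 ⇒ leading (phase φ = -89.9°).

PF = 0.001097 (leading, φ = -89.9°)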